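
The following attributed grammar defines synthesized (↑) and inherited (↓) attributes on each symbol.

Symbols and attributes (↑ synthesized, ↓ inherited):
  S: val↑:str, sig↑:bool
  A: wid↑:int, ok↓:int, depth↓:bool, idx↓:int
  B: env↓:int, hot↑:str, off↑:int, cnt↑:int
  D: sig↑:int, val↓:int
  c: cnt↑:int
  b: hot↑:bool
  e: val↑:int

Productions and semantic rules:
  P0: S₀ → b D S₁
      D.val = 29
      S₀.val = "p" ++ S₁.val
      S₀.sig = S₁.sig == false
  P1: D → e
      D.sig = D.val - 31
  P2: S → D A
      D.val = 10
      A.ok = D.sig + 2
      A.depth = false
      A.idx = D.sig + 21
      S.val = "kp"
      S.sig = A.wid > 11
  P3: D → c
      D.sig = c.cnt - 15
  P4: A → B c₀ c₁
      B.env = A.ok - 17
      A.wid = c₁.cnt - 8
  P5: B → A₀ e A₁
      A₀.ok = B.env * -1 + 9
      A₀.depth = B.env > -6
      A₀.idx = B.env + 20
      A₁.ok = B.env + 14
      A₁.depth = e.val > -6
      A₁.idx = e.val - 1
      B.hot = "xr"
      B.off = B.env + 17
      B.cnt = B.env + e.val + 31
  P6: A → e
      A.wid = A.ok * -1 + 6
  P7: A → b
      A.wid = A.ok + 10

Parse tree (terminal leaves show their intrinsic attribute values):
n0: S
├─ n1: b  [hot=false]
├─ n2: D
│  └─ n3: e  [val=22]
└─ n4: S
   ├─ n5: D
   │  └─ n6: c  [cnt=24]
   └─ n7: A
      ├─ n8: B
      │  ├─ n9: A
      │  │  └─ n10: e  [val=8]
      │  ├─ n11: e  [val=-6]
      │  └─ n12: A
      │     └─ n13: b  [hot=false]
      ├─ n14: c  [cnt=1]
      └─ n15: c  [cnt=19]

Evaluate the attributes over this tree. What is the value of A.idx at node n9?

14

1. n1.hot = false  [terminal]
2. n2.val = 29  [29]
3. n3.val = 22  [terminal]
4. n2.sig = -2  [D.val - 31]
5. n5.val = 10  [10]
6. n6.cnt = 24  [terminal]
7. n5.sig = 9  [c.cnt - 15]
8. n7.ok = 11  [D.sig + 2]
9. n7.depth = false  [false]
10. n7.idx = 30  [D.sig + 21]
11. n8.env = -6  [A.ok - 17]
12. n9.ok = 15  [B.env * -1 + 9]
13. n9.depth = false  [B.env > -6]
14. n9.idx = 14  [B.env + 20]
15. n10.val = 8  [terminal]
16. n9.wid = -9  [A.ok * -1 + 6]
17. n11.val = -6  [terminal]
18. n12.ok = 8  [B.env + 14]
19. n12.depth = false  [e.val > -6]
20. n12.idx = -7  [e.val - 1]
21. n13.hot = false  [terminal]
22. n12.wid = 18  [A.ok + 10]
23. n8.hot = "xr"  ["xr"]
24. n8.off = 11  [B.env + 17]
25. n8.cnt = 19  [B.env + e.val + 31]
26. n14.cnt = 1  [terminal]
27. n15.cnt = 19  [terminal]
28. n7.wid = 11  [c₁.cnt - 8]
29. n4.val = "kp"  ["kp"]
30. n4.sig = false  [A.wid > 11]
31. n0.val = "pkp"  ["p" ++ S₁.val]
32. n0.sig = true  [S₁.sig == false]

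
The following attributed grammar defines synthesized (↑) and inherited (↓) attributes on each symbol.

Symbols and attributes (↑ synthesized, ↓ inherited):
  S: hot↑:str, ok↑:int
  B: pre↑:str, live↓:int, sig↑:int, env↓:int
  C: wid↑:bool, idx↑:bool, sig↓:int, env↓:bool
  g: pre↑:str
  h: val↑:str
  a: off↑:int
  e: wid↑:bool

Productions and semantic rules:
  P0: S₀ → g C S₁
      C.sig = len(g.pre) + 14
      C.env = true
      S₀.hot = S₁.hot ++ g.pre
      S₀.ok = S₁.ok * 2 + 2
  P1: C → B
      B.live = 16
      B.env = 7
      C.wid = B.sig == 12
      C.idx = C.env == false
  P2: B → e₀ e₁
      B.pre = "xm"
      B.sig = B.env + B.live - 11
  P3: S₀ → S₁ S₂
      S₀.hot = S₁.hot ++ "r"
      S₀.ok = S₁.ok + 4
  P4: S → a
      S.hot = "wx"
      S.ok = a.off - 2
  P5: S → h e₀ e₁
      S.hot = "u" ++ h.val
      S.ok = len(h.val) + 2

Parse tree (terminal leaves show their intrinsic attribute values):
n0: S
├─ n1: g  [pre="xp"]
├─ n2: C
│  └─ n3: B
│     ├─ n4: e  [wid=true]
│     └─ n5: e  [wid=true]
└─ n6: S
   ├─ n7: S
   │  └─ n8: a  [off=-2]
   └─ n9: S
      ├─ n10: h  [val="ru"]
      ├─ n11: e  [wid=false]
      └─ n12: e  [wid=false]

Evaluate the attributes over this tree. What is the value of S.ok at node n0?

2

1. n1.pre = "xp"  [terminal]
2. n2.sig = 16  [len(g.pre) + 14]
3. n2.env = true  [true]
4. n3.live = 16  [16]
5. n3.env = 7  [7]
6. n4.wid = true  [terminal]
7. n5.wid = true  [terminal]
8. n3.pre = "xm"  ["xm"]
9. n3.sig = 12  [B.env + B.live - 11]
10. n2.wid = true  [B.sig == 12]
11. n2.idx = false  [C.env == false]
12. n8.off = -2  [terminal]
13. n7.hot = "wx"  ["wx"]
14. n7.ok = -4  [a.off - 2]
15. n10.val = "ru"  [terminal]
16. n11.wid = false  [terminal]
17. n12.wid = false  [terminal]
18. n9.hot = "uru"  ["u" ++ h.val]
19. n9.ok = 4  [len(h.val) + 2]
20. n6.hot = "wxr"  [S₁.hot ++ "r"]
21. n6.ok = 0  [S₁.ok + 4]
22. n0.hot = "wxrxp"  [S₁.hot ++ g.pre]
23. n0.ok = 2  [S₁.ok * 2 + 2]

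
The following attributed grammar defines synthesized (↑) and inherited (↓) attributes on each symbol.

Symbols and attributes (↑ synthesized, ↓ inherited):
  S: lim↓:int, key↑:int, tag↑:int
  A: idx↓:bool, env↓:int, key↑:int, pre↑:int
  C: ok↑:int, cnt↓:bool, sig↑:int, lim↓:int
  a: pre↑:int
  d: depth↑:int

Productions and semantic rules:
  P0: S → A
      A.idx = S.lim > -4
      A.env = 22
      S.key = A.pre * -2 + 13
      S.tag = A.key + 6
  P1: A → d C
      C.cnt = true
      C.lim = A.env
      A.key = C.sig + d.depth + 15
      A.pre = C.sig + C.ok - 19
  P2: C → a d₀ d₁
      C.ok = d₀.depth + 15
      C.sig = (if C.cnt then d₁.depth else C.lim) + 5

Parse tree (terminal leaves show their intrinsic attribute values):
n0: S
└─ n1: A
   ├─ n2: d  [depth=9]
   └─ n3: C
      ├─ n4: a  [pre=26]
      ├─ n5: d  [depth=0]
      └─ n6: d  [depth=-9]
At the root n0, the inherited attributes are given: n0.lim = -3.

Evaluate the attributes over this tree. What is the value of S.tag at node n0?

1. n0.lim = -3  [given at root]
2. n1.idx = true  [S.lim > -4]
3. n1.env = 22  [22]
4. n2.depth = 9  [terminal]
5. n3.cnt = true  [true]
6. n3.lim = 22  [A.env]
7. n4.pre = 26  [terminal]
8. n5.depth = 0  [terminal]
9. n6.depth = -9  [terminal]
10. n3.ok = 15  [d₀.depth + 15]
11. n3.sig = -4  [(if C.cnt then d₁.depth else C.lim) + 5]
12. n1.key = 20  [C.sig + d.depth + 15]
13. n1.pre = -8  [C.sig + C.ok - 19]
14. n0.key = 29  [A.pre * -2 + 13]
15. n0.tag = 26  [A.key + 6]

26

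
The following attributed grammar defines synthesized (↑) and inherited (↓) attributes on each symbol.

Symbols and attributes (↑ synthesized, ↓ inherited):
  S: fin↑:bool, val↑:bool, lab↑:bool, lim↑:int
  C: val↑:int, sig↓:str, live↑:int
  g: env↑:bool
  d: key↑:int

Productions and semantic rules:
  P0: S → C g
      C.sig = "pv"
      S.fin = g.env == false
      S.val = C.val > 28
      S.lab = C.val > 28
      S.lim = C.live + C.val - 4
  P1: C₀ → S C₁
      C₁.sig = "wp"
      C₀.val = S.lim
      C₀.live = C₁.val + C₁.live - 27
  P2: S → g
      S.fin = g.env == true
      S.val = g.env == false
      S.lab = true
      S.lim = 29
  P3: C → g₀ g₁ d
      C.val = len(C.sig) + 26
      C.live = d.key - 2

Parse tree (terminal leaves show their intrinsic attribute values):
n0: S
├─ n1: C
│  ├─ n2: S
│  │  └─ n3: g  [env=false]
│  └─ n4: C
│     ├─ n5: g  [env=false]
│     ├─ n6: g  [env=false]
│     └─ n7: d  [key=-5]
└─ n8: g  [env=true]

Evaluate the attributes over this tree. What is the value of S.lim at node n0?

1. n1.sig = "pv"  ["pv"]
2. n3.env = false  [terminal]
3. n2.fin = false  [g.env == true]
4. n2.val = true  [g.env == false]
5. n2.lab = true  [true]
6. n2.lim = 29  [29]
7. n4.sig = "wp"  ["wp"]
8. n5.env = false  [terminal]
9. n6.env = false  [terminal]
10. n7.key = -5  [terminal]
11. n4.val = 28  [len(C.sig) + 26]
12. n4.live = -7  [d.key - 2]
13. n1.val = 29  [S.lim]
14. n1.live = -6  [C₁.val + C₁.live - 27]
15. n8.env = true  [terminal]
16. n0.fin = false  [g.env == false]
17. n0.val = true  [C.val > 28]
18. n0.lab = true  [C.val > 28]
19. n0.lim = 19  [C.live + C.val - 4]

19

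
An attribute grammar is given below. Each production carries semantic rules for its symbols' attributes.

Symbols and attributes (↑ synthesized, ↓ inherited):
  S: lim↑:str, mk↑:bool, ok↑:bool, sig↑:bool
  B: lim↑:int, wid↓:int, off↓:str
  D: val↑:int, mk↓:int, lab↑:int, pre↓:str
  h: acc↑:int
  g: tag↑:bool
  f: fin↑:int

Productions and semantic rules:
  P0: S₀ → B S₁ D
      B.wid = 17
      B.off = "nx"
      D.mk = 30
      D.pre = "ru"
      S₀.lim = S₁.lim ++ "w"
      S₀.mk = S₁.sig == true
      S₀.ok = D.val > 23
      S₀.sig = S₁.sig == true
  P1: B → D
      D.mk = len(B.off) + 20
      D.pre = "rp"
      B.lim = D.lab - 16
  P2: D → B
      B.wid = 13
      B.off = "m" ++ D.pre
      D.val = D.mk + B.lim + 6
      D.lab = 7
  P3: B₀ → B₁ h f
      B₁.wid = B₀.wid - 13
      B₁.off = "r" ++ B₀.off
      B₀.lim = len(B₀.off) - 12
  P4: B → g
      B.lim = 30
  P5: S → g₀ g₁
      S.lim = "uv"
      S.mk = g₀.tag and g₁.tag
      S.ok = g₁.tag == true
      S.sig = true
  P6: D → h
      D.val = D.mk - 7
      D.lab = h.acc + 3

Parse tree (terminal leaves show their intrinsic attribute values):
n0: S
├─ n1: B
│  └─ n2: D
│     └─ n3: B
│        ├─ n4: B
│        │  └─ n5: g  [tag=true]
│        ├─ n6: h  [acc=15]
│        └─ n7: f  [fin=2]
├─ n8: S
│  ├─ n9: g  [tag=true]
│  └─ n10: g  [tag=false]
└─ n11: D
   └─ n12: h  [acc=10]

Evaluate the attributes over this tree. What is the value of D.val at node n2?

19

1. n1.wid = 17  [17]
2. n1.off = "nx"  ["nx"]
3. n2.mk = 22  [len(B.off) + 20]
4. n2.pre = "rp"  ["rp"]
5. n3.wid = 13  [13]
6. n3.off = "mrp"  ["m" ++ D.pre]
7. n4.wid = 0  [B₀.wid - 13]
8. n4.off = "rmrp"  ["r" ++ B₀.off]
9. n5.tag = true  [terminal]
10. n4.lim = 30  [30]
11. n6.acc = 15  [terminal]
12. n7.fin = 2  [terminal]
13. n3.lim = -9  [len(B₀.off) - 12]
14. n2.val = 19  [D.mk + B.lim + 6]
15. n2.lab = 7  [7]
16. n1.lim = -9  [D.lab - 16]
17. n9.tag = true  [terminal]
18. n10.tag = false  [terminal]
19. n8.lim = "uv"  ["uv"]
20. n8.mk = false  [g₀.tag and g₁.tag]
21. n8.ok = false  [g₁.tag == true]
22. n8.sig = true  [true]
23. n11.mk = 30  [30]
24. n11.pre = "ru"  ["ru"]
25. n12.acc = 10  [terminal]
26. n11.val = 23  [D.mk - 7]
27. n11.lab = 13  [h.acc + 3]
28. n0.lim = "uvw"  [S₁.lim ++ "w"]
29. n0.mk = true  [S₁.sig == true]
30. n0.ok = false  [D.val > 23]
31. n0.sig = true  [S₁.sig == true]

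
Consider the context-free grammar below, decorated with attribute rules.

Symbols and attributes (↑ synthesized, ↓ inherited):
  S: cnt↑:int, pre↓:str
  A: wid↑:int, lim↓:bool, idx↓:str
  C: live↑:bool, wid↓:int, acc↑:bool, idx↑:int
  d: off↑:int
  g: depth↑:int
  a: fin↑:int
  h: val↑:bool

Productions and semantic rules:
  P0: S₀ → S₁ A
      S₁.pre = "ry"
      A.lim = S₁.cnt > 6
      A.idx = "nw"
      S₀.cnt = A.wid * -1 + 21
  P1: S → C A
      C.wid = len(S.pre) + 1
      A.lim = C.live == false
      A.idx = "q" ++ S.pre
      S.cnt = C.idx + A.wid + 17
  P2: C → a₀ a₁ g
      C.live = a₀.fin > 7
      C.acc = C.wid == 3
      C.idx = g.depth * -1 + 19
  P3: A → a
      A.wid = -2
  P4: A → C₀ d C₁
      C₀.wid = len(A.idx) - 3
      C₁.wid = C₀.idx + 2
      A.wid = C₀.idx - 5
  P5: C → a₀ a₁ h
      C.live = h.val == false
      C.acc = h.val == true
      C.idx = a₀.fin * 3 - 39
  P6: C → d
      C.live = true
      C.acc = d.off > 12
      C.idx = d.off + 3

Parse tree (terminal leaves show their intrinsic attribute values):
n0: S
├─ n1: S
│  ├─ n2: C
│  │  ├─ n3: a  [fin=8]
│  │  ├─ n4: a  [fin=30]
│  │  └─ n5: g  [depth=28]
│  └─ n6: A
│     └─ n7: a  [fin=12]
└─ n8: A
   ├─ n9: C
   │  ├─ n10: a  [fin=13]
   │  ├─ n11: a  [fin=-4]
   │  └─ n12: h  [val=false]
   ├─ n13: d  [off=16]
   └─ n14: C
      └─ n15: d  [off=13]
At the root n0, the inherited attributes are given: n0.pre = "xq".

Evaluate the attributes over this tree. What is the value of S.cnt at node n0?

26

1. n0.pre = "xq"  [given at root]
2. n1.pre = "ry"  ["ry"]
3. n2.wid = 3  [len(S.pre) + 1]
4. n3.fin = 8  [terminal]
5. n4.fin = 30  [terminal]
6. n5.depth = 28  [terminal]
7. n2.live = true  [a₀.fin > 7]
8. n2.acc = true  [C.wid == 3]
9. n2.idx = -9  [g.depth * -1 + 19]
10. n6.lim = false  [C.live == false]
11. n6.idx = "qry"  ["q" ++ S.pre]
12. n7.fin = 12  [terminal]
13. n6.wid = -2  [-2]
14. n1.cnt = 6  [C.idx + A.wid + 17]
15. n8.lim = false  [S₁.cnt > 6]
16. n8.idx = "nw"  ["nw"]
17. n9.wid = -1  [len(A.idx) - 3]
18. n10.fin = 13  [terminal]
19. n11.fin = -4  [terminal]
20. n12.val = false  [terminal]
21. n9.live = true  [h.val == false]
22. n9.acc = false  [h.val == true]
23. n9.idx = 0  [a₀.fin * 3 - 39]
24. n13.off = 16  [terminal]
25. n14.wid = 2  [C₀.idx + 2]
26. n15.off = 13  [terminal]
27. n14.live = true  [true]
28. n14.acc = true  [d.off > 12]
29. n14.idx = 16  [d.off + 3]
30. n8.wid = -5  [C₀.idx - 5]
31. n0.cnt = 26  [A.wid * -1 + 21]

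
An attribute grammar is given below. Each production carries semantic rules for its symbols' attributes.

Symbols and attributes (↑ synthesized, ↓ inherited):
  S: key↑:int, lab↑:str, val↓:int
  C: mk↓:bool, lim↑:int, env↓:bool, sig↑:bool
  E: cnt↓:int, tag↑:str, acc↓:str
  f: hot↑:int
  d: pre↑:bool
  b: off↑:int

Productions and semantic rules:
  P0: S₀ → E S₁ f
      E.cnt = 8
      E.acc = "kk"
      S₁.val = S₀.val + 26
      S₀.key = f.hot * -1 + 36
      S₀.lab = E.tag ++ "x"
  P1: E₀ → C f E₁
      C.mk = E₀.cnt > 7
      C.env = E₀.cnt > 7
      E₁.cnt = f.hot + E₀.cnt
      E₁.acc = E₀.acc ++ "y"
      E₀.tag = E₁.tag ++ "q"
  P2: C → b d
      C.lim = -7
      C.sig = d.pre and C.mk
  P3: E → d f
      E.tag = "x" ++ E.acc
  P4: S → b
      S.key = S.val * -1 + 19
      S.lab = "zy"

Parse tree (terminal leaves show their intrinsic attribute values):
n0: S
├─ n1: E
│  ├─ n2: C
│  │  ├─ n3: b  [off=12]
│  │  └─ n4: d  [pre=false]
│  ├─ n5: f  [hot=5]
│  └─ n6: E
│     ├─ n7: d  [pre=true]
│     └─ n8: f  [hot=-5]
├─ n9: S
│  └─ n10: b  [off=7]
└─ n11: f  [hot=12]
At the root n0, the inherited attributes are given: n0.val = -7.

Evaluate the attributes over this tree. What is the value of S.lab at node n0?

1. n0.val = -7  [given at root]
2. n1.cnt = 8  [8]
3. n1.acc = "kk"  ["kk"]
4. n2.mk = true  [E₀.cnt > 7]
5. n2.env = true  [E₀.cnt > 7]
6. n3.off = 12  [terminal]
7. n4.pre = false  [terminal]
8. n2.lim = -7  [-7]
9. n2.sig = false  [d.pre and C.mk]
10. n5.hot = 5  [terminal]
11. n6.cnt = 13  [f.hot + E₀.cnt]
12. n6.acc = "kky"  [E₀.acc ++ "y"]
13. n7.pre = true  [terminal]
14. n8.hot = -5  [terminal]
15. n6.tag = "xkky"  ["x" ++ E.acc]
16. n1.tag = "xkkyq"  [E₁.tag ++ "q"]
17. n9.val = 19  [S₀.val + 26]
18. n10.off = 7  [terminal]
19. n9.key = 0  [S.val * -1 + 19]
20. n9.lab = "zy"  ["zy"]
21. n11.hot = 12  [terminal]
22. n0.key = 24  [f.hot * -1 + 36]
23. n0.lab = "xkkyqx"  [E.tag ++ "x"]

"xkkyqx"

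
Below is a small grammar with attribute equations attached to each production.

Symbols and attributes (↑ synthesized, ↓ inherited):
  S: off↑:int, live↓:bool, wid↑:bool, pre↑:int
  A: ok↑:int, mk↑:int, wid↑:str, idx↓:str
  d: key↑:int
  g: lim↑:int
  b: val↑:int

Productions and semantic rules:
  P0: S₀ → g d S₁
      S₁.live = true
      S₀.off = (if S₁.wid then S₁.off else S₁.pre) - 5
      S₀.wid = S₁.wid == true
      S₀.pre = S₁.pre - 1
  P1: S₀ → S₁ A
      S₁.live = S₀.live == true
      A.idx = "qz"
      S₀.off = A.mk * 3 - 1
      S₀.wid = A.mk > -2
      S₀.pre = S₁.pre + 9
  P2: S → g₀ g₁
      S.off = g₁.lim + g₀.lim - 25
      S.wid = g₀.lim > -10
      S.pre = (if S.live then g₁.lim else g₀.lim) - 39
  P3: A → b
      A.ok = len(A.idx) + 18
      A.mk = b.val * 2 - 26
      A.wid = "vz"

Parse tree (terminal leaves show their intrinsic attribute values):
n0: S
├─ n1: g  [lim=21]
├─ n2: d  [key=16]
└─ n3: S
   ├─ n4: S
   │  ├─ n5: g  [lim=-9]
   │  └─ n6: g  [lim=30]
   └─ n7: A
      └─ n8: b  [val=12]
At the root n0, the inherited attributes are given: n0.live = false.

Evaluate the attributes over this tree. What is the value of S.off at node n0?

1. n0.live = false  [given at root]
2. n1.lim = 21  [terminal]
3. n2.key = 16  [terminal]
4. n3.live = true  [true]
5. n4.live = true  [S₀.live == true]
6. n5.lim = -9  [terminal]
7. n6.lim = 30  [terminal]
8. n4.off = -4  [g₁.lim + g₀.lim - 25]
9. n4.wid = true  [g₀.lim > -10]
10. n4.pre = -9  [(if S.live then g₁.lim else g₀.lim) - 39]
11. n7.idx = "qz"  ["qz"]
12. n8.val = 12  [terminal]
13. n7.ok = 20  [len(A.idx) + 18]
14. n7.mk = -2  [b.val * 2 - 26]
15. n7.wid = "vz"  ["vz"]
16. n3.off = -7  [A.mk * 3 - 1]
17. n3.wid = false  [A.mk > -2]
18. n3.pre = 0  [S₁.pre + 9]
19. n0.off = -5  [(if S₁.wid then S₁.off else S₁.pre) - 5]
20. n0.wid = false  [S₁.wid == true]
21. n0.pre = -1  [S₁.pre - 1]

-5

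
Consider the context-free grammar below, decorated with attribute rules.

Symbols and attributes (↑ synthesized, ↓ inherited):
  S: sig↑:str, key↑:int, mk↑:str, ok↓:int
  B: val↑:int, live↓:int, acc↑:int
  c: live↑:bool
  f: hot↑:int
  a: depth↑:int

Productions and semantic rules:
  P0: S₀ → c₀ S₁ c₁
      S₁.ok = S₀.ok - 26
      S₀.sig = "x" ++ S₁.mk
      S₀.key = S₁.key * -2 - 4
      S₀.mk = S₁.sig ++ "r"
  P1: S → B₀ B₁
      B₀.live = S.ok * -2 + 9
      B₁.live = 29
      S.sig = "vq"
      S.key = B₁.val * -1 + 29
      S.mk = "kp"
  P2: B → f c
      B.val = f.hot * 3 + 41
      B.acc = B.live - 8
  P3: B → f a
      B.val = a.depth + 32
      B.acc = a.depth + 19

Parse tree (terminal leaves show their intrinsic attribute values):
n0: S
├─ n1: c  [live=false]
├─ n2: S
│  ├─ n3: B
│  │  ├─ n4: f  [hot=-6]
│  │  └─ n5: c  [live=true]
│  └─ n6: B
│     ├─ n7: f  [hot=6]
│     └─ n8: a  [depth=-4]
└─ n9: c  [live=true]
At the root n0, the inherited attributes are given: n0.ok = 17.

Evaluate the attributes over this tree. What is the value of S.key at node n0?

-6

1. n0.ok = 17  [given at root]
2. n1.live = false  [terminal]
3. n2.ok = -9  [S₀.ok - 26]
4. n3.live = 27  [S.ok * -2 + 9]
5. n4.hot = -6  [terminal]
6. n5.live = true  [terminal]
7. n3.val = 23  [f.hot * 3 + 41]
8. n3.acc = 19  [B.live - 8]
9. n6.live = 29  [29]
10. n7.hot = 6  [terminal]
11. n8.depth = -4  [terminal]
12. n6.val = 28  [a.depth + 32]
13. n6.acc = 15  [a.depth + 19]
14. n2.sig = "vq"  ["vq"]
15. n2.key = 1  [B₁.val * -1 + 29]
16. n2.mk = "kp"  ["kp"]
17. n9.live = true  [terminal]
18. n0.sig = "xkp"  ["x" ++ S₁.mk]
19. n0.key = -6  [S₁.key * -2 - 4]
20. n0.mk = "vqr"  [S₁.sig ++ "r"]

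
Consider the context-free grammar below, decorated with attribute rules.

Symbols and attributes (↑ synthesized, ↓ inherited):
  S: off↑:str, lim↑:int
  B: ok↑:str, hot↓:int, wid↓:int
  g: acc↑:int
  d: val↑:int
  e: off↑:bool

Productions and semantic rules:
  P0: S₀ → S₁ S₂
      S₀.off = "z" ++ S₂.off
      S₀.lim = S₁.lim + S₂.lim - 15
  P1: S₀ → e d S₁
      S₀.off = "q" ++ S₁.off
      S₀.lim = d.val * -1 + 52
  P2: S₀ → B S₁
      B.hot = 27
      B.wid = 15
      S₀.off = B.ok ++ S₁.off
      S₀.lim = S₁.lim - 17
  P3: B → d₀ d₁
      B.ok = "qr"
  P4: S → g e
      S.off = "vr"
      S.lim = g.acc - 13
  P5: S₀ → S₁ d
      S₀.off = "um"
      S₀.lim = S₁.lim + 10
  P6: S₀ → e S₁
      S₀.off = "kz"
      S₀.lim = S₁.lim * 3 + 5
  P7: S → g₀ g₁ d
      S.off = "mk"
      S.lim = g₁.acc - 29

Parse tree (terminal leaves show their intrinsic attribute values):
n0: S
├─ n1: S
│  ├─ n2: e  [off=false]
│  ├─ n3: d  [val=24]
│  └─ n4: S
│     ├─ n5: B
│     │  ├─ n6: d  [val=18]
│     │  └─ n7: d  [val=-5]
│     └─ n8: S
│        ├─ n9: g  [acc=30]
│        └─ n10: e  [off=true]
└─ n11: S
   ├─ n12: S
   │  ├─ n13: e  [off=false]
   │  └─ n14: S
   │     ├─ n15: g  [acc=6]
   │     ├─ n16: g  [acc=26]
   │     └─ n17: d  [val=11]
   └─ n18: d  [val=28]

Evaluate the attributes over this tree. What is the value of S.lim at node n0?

19

1. n2.off = false  [terminal]
2. n3.val = 24  [terminal]
3. n5.hot = 27  [27]
4. n5.wid = 15  [15]
5. n6.val = 18  [terminal]
6. n7.val = -5  [terminal]
7. n5.ok = "qr"  ["qr"]
8. n9.acc = 30  [terminal]
9. n10.off = true  [terminal]
10. n8.off = "vr"  ["vr"]
11. n8.lim = 17  [g.acc - 13]
12. n4.off = "qrvr"  [B.ok ++ S₁.off]
13. n4.lim = 0  [S₁.lim - 17]
14. n1.off = "qqrvr"  ["q" ++ S₁.off]
15. n1.lim = 28  [d.val * -1 + 52]
16. n13.off = false  [terminal]
17. n15.acc = 6  [terminal]
18. n16.acc = 26  [terminal]
19. n17.val = 11  [terminal]
20. n14.off = "mk"  ["mk"]
21. n14.lim = -3  [g₁.acc - 29]
22. n12.off = "kz"  ["kz"]
23. n12.lim = -4  [S₁.lim * 3 + 5]
24. n18.val = 28  [terminal]
25. n11.off = "um"  ["um"]
26. n11.lim = 6  [S₁.lim + 10]
27. n0.off = "zum"  ["z" ++ S₂.off]
28. n0.lim = 19  [S₁.lim + S₂.lim - 15]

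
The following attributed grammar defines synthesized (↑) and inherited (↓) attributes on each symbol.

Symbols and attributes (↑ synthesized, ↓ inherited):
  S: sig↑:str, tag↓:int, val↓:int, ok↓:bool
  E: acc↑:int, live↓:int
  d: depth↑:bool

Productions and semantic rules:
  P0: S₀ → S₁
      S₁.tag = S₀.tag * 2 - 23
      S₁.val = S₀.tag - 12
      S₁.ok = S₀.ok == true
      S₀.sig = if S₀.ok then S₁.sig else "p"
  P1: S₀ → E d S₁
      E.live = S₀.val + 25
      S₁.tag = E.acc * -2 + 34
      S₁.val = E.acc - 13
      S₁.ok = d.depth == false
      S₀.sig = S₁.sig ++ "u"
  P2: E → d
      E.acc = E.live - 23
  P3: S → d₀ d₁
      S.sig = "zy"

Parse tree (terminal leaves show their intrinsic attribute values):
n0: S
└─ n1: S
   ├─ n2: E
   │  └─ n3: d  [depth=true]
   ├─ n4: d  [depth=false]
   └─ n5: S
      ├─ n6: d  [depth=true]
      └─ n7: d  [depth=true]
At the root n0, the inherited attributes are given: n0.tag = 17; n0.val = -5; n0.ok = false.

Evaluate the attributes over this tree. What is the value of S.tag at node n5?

1. n0.tag = 17  [given at root]
2. n0.val = -5  [given at root]
3. n0.ok = false  [given at root]
4. n1.tag = 11  [S₀.tag * 2 - 23]
5. n1.val = 5  [S₀.tag - 12]
6. n1.ok = false  [S₀.ok == true]
7. n2.live = 30  [S₀.val + 25]
8. n3.depth = true  [terminal]
9. n2.acc = 7  [E.live - 23]
10. n4.depth = false  [terminal]
11. n5.tag = 20  [E.acc * -2 + 34]
12. n5.val = -6  [E.acc - 13]
13. n5.ok = true  [d.depth == false]
14. n6.depth = true  [terminal]
15. n7.depth = true  [terminal]
16. n5.sig = "zy"  ["zy"]
17. n1.sig = "zyu"  [S₁.sig ++ "u"]
18. n0.sig = "p"  [if S₀.ok then S₁.sig else "p"]

20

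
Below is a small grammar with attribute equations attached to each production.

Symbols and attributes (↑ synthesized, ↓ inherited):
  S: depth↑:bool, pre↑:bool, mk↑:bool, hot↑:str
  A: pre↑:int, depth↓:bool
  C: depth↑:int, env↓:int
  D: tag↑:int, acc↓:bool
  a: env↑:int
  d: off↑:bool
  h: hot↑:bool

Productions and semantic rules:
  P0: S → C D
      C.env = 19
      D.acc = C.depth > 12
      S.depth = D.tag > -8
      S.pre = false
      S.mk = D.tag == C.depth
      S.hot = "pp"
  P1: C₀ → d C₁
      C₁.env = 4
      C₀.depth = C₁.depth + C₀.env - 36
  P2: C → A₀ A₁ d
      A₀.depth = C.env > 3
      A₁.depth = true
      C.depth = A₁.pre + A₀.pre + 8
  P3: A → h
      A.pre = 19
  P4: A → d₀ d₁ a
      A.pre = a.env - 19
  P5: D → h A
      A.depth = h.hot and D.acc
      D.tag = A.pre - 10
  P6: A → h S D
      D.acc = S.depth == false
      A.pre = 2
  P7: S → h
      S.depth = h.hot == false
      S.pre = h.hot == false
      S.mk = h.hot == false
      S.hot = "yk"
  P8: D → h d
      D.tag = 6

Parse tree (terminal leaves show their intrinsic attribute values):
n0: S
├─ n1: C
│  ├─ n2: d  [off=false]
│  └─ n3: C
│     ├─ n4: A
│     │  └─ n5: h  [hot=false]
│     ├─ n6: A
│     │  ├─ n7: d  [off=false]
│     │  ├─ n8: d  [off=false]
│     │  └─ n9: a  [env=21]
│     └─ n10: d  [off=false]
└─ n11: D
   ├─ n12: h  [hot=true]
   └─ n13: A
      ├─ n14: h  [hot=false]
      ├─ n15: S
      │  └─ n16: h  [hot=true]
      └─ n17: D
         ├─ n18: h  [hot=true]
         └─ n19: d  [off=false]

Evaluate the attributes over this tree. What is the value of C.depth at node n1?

1. n1.env = 19  [19]
2. n2.off = false  [terminal]
3. n3.env = 4  [4]
4. n4.depth = true  [C.env > 3]
5. n5.hot = false  [terminal]
6. n4.pre = 19  [19]
7. n6.depth = true  [true]
8. n7.off = false  [terminal]
9. n8.off = false  [terminal]
10. n9.env = 21  [terminal]
11. n6.pre = 2  [a.env - 19]
12. n10.off = false  [terminal]
13. n3.depth = 29  [A₁.pre + A₀.pre + 8]
14. n1.depth = 12  [C₁.depth + C₀.env - 36]
15. n11.acc = false  [C.depth > 12]
16. n12.hot = true  [terminal]
17. n13.depth = false  [h.hot and D.acc]
18. n14.hot = false  [terminal]
19. n16.hot = true  [terminal]
20. n15.depth = false  [h.hot == false]
21. n15.pre = false  [h.hot == false]
22. n15.mk = false  [h.hot == false]
23. n15.hot = "yk"  ["yk"]
24. n17.acc = true  [S.depth == false]
25. n18.hot = true  [terminal]
26. n19.off = false  [terminal]
27. n17.tag = 6  [6]
28. n13.pre = 2  [2]
29. n11.tag = -8  [A.pre - 10]
30. n0.depth = false  [D.tag > -8]
31. n0.pre = false  [false]
32. n0.mk = false  [D.tag == C.depth]
33. n0.hot = "pp"  ["pp"]

12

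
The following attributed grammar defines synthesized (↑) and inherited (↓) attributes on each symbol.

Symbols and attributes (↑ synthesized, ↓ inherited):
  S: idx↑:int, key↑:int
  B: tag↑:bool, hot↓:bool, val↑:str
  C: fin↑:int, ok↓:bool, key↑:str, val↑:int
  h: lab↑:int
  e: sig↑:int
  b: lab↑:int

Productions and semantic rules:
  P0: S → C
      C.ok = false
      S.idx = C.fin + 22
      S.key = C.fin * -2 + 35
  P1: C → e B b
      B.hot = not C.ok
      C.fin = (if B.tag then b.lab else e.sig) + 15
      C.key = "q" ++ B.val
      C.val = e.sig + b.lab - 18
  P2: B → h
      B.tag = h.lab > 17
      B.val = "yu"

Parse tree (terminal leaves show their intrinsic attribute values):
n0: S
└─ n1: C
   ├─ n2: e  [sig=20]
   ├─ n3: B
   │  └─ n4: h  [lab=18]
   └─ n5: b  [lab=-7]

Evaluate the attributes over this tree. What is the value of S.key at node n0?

1. n1.ok = false  [false]
2. n2.sig = 20  [terminal]
3. n3.hot = true  [not C.ok]
4. n4.lab = 18  [terminal]
5. n3.tag = true  [h.lab > 17]
6. n3.val = "yu"  ["yu"]
7. n5.lab = -7  [terminal]
8. n1.fin = 8  [(if B.tag then b.lab else e.sig) + 15]
9. n1.key = "qyu"  ["q" ++ B.val]
10. n1.val = -5  [e.sig + b.lab - 18]
11. n0.idx = 30  [C.fin + 22]
12. n0.key = 19  [C.fin * -2 + 35]

19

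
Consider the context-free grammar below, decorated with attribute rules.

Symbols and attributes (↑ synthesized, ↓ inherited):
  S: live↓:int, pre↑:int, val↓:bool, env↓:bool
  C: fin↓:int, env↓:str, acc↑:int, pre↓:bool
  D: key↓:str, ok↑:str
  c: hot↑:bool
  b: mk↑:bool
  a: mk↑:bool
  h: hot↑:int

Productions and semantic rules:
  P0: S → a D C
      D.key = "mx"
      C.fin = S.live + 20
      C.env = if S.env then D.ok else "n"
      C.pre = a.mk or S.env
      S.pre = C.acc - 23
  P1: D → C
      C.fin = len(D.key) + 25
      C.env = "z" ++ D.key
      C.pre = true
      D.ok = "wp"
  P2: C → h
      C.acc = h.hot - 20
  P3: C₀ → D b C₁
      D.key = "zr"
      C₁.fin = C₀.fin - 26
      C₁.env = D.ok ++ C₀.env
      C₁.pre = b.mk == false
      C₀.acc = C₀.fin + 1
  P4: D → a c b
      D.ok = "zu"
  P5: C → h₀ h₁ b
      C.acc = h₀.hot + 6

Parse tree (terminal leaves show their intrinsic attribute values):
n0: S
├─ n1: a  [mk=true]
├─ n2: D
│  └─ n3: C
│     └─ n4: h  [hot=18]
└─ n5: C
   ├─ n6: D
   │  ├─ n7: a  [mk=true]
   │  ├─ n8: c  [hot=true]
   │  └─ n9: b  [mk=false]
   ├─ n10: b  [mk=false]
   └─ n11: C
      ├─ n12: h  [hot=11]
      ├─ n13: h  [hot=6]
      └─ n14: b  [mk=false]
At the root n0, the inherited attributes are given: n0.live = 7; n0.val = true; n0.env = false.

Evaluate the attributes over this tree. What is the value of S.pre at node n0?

1. n0.live = 7  [given at root]
2. n0.val = true  [given at root]
3. n0.env = false  [given at root]
4. n1.mk = true  [terminal]
5. n2.key = "mx"  ["mx"]
6. n3.fin = 27  [len(D.key) + 25]
7. n3.env = "zmx"  ["z" ++ D.key]
8. n3.pre = true  [true]
9. n4.hot = 18  [terminal]
10. n3.acc = -2  [h.hot - 20]
11. n2.ok = "wp"  ["wp"]
12. n5.fin = 27  [S.live + 20]
13. n5.env = "n"  [if S.env then D.ok else "n"]
14. n5.pre = true  [a.mk or S.env]
15. n6.key = "zr"  ["zr"]
16. n7.mk = true  [terminal]
17. n8.hot = true  [terminal]
18. n9.mk = false  [terminal]
19. n6.ok = "zu"  ["zu"]
20. n10.mk = false  [terminal]
21. n11.fin = 1  [C₀.fin - 26]
22. n11.env = "zun"  [D.ok ++ C₀.env]
23. n11.pre = true  [b.mk == false]
24. n12.hot = 11  [terminal]
25. n13.hot = 6  [terminal]
26. n14.mk = false  [terminal]
27. n11.acc = 17  [h₀.hot + 6]
28. n5.acc = 28  [C₀.fin + 1]
29. n0.pre = 5  [C.acc - 23]

5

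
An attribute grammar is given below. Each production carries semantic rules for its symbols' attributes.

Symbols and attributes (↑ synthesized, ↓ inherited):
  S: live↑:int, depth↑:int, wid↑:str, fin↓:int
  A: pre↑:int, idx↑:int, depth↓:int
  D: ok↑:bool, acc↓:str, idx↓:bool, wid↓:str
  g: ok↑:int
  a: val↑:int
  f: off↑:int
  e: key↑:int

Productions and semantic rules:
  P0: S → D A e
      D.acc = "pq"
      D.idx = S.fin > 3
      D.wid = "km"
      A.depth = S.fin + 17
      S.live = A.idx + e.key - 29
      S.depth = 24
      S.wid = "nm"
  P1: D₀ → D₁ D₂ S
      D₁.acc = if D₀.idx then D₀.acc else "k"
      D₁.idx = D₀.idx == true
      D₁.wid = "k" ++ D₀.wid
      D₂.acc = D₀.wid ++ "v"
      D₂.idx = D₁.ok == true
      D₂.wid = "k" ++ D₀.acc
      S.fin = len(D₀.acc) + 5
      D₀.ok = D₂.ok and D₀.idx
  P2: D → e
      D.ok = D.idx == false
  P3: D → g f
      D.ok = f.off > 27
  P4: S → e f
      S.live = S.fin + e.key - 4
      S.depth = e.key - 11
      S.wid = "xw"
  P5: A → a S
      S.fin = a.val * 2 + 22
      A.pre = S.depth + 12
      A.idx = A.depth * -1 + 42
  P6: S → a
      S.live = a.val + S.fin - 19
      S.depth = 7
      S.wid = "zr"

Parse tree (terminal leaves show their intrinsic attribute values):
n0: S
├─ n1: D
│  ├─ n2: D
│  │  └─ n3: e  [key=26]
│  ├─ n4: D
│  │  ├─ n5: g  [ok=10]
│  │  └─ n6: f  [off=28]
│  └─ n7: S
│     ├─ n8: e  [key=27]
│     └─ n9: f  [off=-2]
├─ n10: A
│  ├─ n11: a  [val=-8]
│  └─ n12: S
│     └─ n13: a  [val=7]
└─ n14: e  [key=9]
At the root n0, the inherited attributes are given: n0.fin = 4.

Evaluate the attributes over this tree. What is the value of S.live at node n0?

1

1. n0.fin = 4  [given at root]
2. n1.acc = "pq"  ["pq"]
3. n1.idx = true  [S.fin > 3]
4. n1.wid = "km"  ["km"]
5. n2.acc = "pq"  [if D₀.idx then D₀.acc else "k"]
6. n2.idx = true  [D₀.idx == true]
7. n2.wid = "kkm"  ["k" ++ D₀.wid]
8. n3.key = 26  [terminal]
9. n2.ok = false  [D.idx == false]
10. n4.acc = "kmv"  [D₀.wid ++ "v"]
11. n4.idx = false  [D₁.ok == true]
12. n4.wid = "kpq"  ["k" ++ D₀.acc]
13. n5.ok = 10  [terminal]
14. n6.off = 28  [terminal]
15. n4.ok = true  [f.off > 27]
16. n7.fin = 7  [len(D₀.acc) + 5]
17. n8.key = 27  [terminal]
18. n9.off = -2  [terminal]
19. n7.live = 30  [S.fin + e.key - 4]
20. n7.depth = 16  [e.key - 11]
21. n7.wid = "xw"  ["xw"]
22. n1.ok = true  [D₂.ok and D₀.idx]
23. n10.depth = 21  [S.fin + 17]
24. n11.val = -8  [terminal]
25. n12.fin = 6  [a.val * 2 + 22]
26. n13.val = 7  [terminal]
27. n12.live = -6  [a.val + S.fin - 19]
28. n12.depth = 7  [7]
29. n12.wid = "zr"  ["zr"]
30. n10.pre = 19  [S.depth + 12]
31. n10.idx = 21  [A.depth * -1 + 42]
32. n14.key = 9  [terminal]
33. n0.live = 1  [A.idx + e.key - 29]
34. n0.depth = 24  [24]
35. n0.wid = "nm"  ["nm"]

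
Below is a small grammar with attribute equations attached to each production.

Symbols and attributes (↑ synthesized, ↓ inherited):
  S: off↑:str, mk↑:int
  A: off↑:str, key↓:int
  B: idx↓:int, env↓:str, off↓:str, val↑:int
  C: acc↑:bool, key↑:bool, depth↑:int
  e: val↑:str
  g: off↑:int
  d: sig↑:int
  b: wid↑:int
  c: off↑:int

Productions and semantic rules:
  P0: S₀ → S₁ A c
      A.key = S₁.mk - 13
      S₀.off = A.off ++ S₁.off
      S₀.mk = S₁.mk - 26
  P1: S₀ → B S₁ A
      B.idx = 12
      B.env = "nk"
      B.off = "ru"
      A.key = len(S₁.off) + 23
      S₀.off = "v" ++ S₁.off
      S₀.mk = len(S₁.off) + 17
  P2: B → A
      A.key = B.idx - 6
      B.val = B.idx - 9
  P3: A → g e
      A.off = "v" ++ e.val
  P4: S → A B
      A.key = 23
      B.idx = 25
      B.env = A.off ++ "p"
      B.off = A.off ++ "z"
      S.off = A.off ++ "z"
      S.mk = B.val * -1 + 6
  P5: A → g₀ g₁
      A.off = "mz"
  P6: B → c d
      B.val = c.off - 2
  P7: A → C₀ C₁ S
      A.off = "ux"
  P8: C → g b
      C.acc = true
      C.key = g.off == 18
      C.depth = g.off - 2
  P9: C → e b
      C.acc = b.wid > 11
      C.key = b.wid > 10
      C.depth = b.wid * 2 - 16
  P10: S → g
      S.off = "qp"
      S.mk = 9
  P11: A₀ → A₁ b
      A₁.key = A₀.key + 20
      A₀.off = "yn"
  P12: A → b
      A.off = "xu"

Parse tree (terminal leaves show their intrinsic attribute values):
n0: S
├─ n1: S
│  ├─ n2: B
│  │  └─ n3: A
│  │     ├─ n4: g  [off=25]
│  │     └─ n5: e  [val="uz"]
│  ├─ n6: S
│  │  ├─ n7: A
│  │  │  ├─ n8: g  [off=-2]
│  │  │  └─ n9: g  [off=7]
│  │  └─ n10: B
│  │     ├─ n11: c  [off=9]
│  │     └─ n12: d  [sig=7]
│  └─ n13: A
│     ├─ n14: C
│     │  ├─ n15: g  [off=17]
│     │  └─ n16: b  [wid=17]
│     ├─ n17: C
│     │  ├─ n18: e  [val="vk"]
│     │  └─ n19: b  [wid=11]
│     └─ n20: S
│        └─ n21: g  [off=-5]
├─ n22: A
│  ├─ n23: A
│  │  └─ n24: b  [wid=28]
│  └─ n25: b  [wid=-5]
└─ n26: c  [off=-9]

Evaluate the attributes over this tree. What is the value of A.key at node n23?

1. n2.idx = 12  [12]
2. n2.env = "nk"  ["nk"]
3. n2.off = "ru"  ["ru"]
4. n3.key = 6  [B.idx - 6]
5. n4.off = 25  [terminal]
6. n5.val = "uz"  [terminal]
7. n3.off = "vuz"  ["v" ++ e.val]
8. n2.val = 3  [B.idx - 9]
9. n7.key = 23  [23]
10. n8.off = -2  [terminal]
11. n9.off = 7  [terminal]
12. n7.off = "mz"  ["mz"]
13. n10.idx = 25  [25]
14. n10.env = "mzp"  [A.off ++ "p"]
15. n10.off = "mzz"  [A.off ++ "z"]
16. n11.off = 9  [terminal]
17. n12.sig = 7  [terminal]
18. n10.val = 7  [c.off - 2]
19. n6.off = "mzz"  [A.off ++ "z"]
20. n6.mk = -1  [B.val * -1 + 6]
21. n13.key = 26  [len(S₁.off) + 23]
22. n15.off = 17  [terminal]
23. n16.wid = 17  [terminal]
24. n14.acc = true  [true]
25. n14.key = false  [g.off == 18]
26. n14.depth = 15  [g.off - 2]
27. n18.val = "vk"  [terminal]
28. n19.wid = 11  [terminal]
29. n17.acc = false  [b.wid > 11]
30. n17.key = true  [b.wid > 10]
31. n17.depth = 6  [b.wid * 2 - 16]
32. n21.off = -5  [terminal]
33. n20.off = "qp"  ["qp"]
34. n20.mk = 9  [9]
35. n13.off = "ux"  ["ux"]
36. n1.off = "vmzz"  ["v" ++ S₁.off]
37. n1.mk = 20  [len(S₁.off) + 17]
38. n22.key = 7  [S₁.mk - 13]
39. n23.key = 27  [A₀.key + 20]
40. n24.wid = 28  [terminal]
41. n23.off = "xu"  ["xu"]
42. n25.wid = -5  [terminal]
43. n22.off = "yn"  ["yn"]
44. n26.off = -9  [terminal]
45. n0.off = "ynvmzz"  [A.off ++ S₁.off]
46. n0.mk = -6  [S₁.mk - 26]

27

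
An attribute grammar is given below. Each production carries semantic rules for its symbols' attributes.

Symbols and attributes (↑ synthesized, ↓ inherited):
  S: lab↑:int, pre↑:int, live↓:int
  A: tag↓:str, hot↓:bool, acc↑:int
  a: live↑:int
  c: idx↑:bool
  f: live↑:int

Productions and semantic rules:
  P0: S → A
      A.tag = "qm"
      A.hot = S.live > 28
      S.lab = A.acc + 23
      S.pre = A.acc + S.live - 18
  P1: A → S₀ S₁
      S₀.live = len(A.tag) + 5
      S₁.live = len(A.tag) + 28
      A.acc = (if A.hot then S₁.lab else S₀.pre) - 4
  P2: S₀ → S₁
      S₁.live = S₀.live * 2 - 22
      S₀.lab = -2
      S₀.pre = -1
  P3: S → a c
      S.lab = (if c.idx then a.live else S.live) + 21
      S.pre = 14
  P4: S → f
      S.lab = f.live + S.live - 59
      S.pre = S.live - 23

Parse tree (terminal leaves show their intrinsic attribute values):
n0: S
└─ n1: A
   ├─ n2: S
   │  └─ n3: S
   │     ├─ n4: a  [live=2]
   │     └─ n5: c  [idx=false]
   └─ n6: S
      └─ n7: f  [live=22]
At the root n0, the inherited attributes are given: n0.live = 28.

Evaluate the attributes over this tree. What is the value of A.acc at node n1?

-5

1. n0.live = 28  [given at root]
2. n1.tag = "qm"  ["qm"]
3. n1.hot = false  [S.live > 28]
4. n2.live = 7  [len(A.tag) + 5]
5. n3.live = -8  [S₀.live * 2 - 22]
6. n4.live = 2  [terminal]
7. n5.idx = false  [terminal]
8. n3.lab = 13  [(if c.idx then a.live else S.live) + 21]
9. n3.pre = 14  [14]
10. n2.lab = -2  [-2]
11. n2.pre = -1  [-1]
12. n6.live = 30  [len(A.tag) + 28]
13. n7.live = 22  [terminal]
14. n6.lab = -7  [f.live + S.live - 59]
15. n6.pre = 7  [S.live - 23]
16. n1.acc = -5  [(if A.hot then S₁.lab else S₀.pre) - 4]
17. n0.lab = 18  [A.acc + 23]
18. n0.pre = 5  [A.acc + S.live - 18]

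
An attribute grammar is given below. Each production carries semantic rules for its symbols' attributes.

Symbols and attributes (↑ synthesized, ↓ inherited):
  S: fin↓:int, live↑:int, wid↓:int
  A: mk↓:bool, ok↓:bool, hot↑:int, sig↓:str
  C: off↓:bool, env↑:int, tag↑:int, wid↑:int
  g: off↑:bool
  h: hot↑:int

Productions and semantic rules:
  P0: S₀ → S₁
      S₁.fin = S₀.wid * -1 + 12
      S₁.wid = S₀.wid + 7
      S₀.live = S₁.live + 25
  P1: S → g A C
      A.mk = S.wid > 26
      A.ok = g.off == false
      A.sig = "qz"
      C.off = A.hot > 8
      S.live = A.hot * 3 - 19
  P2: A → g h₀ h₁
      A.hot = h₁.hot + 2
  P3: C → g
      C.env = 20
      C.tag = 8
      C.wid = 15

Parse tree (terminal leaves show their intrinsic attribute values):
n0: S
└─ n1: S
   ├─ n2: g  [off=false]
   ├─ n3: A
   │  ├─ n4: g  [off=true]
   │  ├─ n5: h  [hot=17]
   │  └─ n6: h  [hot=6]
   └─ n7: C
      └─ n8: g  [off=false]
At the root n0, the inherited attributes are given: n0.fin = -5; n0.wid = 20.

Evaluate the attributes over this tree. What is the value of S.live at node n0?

1. n0.fin = -5  [given at root]
2. n0.wid = 20  [given at root]
3. n1.fin = -8  [S₀.wid * -1 + 12]
4. n1.wid = 27  [S₀.wid + 7]
5. n2.off = false  [terminal]
6. n3.mk = true  [S.wid > 26]
7. n3.ok = true  [g.off == false]
8. n3.sig = "qz"  ["qz"]
9. n4.off = true  [terminal]
10. n5.hot = 17  [terminal]
11. n6.hot = 6  [terminal]
12. n3.hot = 8  [h₁.hot + 2]
13. n7.off = false  [A.hot > 8]
14. n8.off = false  [terminal]
15. n7.env = 20  [20]
16. n7.tag = 8  [8]
17. n7.wid = 15  [15]
18. n1.live = 5  [A.hot * 3 - 19]
19. n0.live = 30  [S₁.live + 25]

30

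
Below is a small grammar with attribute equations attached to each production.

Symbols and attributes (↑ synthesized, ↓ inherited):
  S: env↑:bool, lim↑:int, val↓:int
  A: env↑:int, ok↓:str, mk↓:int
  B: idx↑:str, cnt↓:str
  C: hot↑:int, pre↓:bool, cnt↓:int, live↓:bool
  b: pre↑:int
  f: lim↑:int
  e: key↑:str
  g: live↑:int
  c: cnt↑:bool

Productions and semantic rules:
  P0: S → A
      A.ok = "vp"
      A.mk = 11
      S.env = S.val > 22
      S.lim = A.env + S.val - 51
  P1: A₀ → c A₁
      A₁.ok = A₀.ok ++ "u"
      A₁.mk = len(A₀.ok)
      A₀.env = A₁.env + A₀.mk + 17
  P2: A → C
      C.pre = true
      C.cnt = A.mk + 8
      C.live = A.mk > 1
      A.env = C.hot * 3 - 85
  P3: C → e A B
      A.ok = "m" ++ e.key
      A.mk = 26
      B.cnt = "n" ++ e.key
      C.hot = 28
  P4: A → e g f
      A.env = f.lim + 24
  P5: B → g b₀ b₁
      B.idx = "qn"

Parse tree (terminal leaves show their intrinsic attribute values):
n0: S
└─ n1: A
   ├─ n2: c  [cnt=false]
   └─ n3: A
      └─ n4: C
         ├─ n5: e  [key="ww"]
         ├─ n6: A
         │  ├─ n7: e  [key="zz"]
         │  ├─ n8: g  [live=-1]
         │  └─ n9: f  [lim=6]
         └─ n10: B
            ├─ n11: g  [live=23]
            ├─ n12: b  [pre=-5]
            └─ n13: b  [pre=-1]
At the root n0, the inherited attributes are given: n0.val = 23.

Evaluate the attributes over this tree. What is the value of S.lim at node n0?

1. n0.val = 23  [given at root]
2. n1.ok = "vp"  ["vp"]
3. n1.mk = 11  [11]
4. n2.cnt = false  [terminal]
5. n3.ok = "vpu"  [A₀.ok ++ "u"]
6. n3.mk = 2  [len(A₀.ok)]
7. n4.pre = true  [true]
8. n4.cnt = 10  [A.mk + 8]
9. n4.live = true  [A.mk > 1]
10. n5.key = "ww"  [terminal]
11. n6.ok = "mww"  ["m" ++ e.key]
12. n6.mk = 26  [26]
13. n7.key = "zz"  [terminal]
14. n8.live = -1  [terminal]
15. n9.lim = 6  [terminal]
16. n6.env = 30  [f.lim + 24]
17. n10.cnt = "nww"  ["n" ++ e.key]
18. n11.live = 23  [terminal]
19. n12.pre = -5  [terminal]
20. n13.pre = -1  [terminal]
21. n10.idx = "qn"  ["qn"]
22. n4.hot = 28  [28]
23. n3.env = -1  [C.hot * 3 - 85]
24. n1.env = 27  [A₁.env + A₀.mk + 17]
25. n0.env = true  [S.val > 22]
26. n0.lim = -1  [A.env + S.val - 51]

-1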